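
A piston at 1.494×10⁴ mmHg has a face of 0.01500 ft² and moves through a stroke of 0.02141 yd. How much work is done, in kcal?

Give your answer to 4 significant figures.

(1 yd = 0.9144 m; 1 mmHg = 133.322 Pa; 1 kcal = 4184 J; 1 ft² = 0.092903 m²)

0.01299 kcal

1.494×10⁴ mmHg → 1.99183×10⁶ Pa
0.01500 ft² → 0.00139354 m²
F = P × A = 1.99183×10⁶ × 0.00139354 = 2775.69 N
0.02141 yd → 0.0195773 m
W = F × d = 2775.69 × 0.0195773 = 54.3405 J
In kcal: 54.3405 / 4184 = 0.0129877 kcal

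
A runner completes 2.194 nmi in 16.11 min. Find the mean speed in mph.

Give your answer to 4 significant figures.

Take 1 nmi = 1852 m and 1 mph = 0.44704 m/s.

2.194 nmi × 1852 → 4063.29 m
16.11 min × 60 → 966.6 s
v = d / t = 4063.29 m / 966.6 s = 4.20369 m/s
4.20369 m/s ÷ (0.44704 m/s/mph) = 9.40339 mph

9.403 mph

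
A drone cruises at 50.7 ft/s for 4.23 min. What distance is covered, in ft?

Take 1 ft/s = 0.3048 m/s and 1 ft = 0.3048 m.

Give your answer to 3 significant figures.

1.29×10⁴ ft

50.7 ft/s × 0.3048 = 15.4534 m/s
4.23 min × 60 = 253.8 s
d = v × t = 15.4534 m/s × 253.8 s = 3922.07 m
3922.07 m ÷ (0.3048 m/ft) = 12867.7 ft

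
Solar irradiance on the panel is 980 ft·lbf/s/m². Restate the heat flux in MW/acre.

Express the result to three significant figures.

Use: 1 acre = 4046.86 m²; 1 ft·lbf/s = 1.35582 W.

5.38 MW/acre

980 ft·lbf/s/m² × 1.35582 W/ft·lbf/s = 1328.7 W/m²
1328.7 W/m² ÷ 1000000 W/MW × 4046.86 m²/acre = 5.37706 MW/acre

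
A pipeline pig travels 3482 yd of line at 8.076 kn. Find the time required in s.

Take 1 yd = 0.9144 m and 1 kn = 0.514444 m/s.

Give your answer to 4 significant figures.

766.4 s

3482 yd × 0.9144 = 3183.94 m
8.076 kn × 0.514444 = 4.15465 m/s
t = d / v = 3183.94 m / 4.15465 m/s = 766.356 s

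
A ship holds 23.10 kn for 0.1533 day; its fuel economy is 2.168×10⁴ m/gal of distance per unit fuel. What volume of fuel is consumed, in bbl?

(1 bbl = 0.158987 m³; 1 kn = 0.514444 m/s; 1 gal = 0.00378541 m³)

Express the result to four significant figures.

23.10 kn → 11.8837 m/s
0.1533 day → 13245.1 s
d = v × t = 11.8837 × 13245.1 = 157401 m
2.168×10⁴ m/gal → 5.72725×10⁶ m/m³
V = d / (distance per unit fuel) = 157401 / 5.72725×10⁶ = 0.0274828 m³
In bbl: 0.0274828 / 0.158987 = 0.172862 bbl

0.1729 bbl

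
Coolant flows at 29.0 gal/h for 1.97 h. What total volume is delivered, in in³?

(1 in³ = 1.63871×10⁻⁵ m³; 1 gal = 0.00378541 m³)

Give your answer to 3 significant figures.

29.0 gal/h → 3.04936×10⁻⁵ m³/s
1.97 h → 7092 s
V = Q × t = 3.04936×10⁻⁵ × 7092 = 0.216261 m³
In in³: 0.216261 / 1.63871×10⁻⁵ = 13197 in³

1.32×10⁴ in³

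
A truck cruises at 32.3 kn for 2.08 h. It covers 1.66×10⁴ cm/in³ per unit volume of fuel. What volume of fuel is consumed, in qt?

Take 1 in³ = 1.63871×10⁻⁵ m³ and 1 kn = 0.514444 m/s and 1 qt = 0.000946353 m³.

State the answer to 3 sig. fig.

32.3 kn → 16.6165 m/s
2.08 h → 7488 s
d = v × t = 16.6165 × 7488 = 124424 m
1.66×10⁴ cm/in³ → 1.01299×10⁷ m/m³
V = d / (distance per unit fuel) = 124424 / 1.01299×10⁷ = 0.0122828 m³
In qt: 0.0122828 / 0.000946353 = 12.9791 qt

13.0 qt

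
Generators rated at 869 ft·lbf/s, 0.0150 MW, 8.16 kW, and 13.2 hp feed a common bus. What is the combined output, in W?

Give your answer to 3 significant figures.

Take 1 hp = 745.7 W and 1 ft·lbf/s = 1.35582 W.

869 ft·lbf/s × 1.35582 = 1178.21 W
0.0150 MW × 1000000 = 15000 W
8.16 kW × 1000 = 8160 W
13.2 hp × 745.7 = 9843.24 W
Total: 1178.21 + 15000 + 8160 + 9843.24 = 34181.4 W

3.42×10⁴ W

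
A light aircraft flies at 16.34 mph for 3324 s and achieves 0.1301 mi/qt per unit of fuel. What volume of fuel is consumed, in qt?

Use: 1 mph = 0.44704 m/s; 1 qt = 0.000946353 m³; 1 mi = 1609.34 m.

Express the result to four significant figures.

16.34 mph → 7.30463 m/s
d = v × t = 7.30463 × 3324 = 24280.6 m
0.1301 mi/qt → 221244 m/m³
V = d / (distance per unit fuel) = 24280.6 / 221244 = 0.109746 m³
In qt: 0.109746 / 0.000946353 = 115.967 qt

116.0 qt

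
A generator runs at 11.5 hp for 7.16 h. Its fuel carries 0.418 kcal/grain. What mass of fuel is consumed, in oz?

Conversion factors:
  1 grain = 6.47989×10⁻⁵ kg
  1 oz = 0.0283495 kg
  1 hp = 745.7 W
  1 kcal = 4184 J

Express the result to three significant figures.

11.5 hp → 8575.55 W
7.16 h → 25776 s
E = P × t = 8575.55 × 25776 = 2.21043×10⁸ J
0.418 kcal/grain → 2.69898×10⁷ J/kg
m = E / e_s = 2.21043×10⁸ / 2.69898×10⁷ = 8.18987 kg
In oz: 8.18987 / 0.0283495 = 288.889 oz

289 oz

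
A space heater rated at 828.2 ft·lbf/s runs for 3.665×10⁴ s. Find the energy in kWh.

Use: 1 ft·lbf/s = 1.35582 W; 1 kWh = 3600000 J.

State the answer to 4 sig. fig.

828.2 ft·lbf/s × 1.35582 = 1122.89 W
E = P × t = 1122.89 W × 36650 s = 4.11539×10⁷ J
4.11539×10⁷ J ÷ (3600000 J/kWh) = 11.4316 kWh

11.43 kWh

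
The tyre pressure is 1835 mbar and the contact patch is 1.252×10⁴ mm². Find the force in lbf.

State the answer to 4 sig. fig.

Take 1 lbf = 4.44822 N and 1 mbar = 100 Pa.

516.5 lbf

1835 mbar × 100 = 183500 Pa
1.252×10⁴ mm² × 10⁻⁶ = 0.01252 m²
F = P × A = 183500 Pa × 0.01252 m² = 2297.42 N
2297.42 N ÷ (4.44822 N/lbf) = 516.481 lbf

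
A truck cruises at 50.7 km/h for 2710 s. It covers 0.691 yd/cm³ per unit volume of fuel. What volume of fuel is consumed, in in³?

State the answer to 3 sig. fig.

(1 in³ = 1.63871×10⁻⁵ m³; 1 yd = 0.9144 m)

50.7 km/h → 14.0833 m/s
d = v × t = 14.0833 × 2710 = 38165.7 m
0.691 yd/cm³ → 631850 m/m³
V = d / (distance per unit fuel) = 38165.7 / 631850 = 0.0604031 m³
In in³: 0.0604031 / 1.63871×10⁻⁵ = 3686.02 in³

3690 in³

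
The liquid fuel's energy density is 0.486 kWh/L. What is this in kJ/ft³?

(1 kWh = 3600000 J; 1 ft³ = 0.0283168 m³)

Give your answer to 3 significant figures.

0.486 kWh/L × 3600000 J/kWh ÷ 0.001 m³/L = 1.7496×10⁹ J/m³
1.7496×10⁹ J/m³ ÷ 1000 J/kJ × 0.0283168 m³/ft³ = 49543.1 kJ/ft³

4.95×10⁴ kJ/ft³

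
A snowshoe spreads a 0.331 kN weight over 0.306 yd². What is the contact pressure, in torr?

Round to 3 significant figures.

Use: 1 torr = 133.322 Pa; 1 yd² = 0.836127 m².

9.70 torr

0.331 kN × 1000 = 331 N
0.306 yd² × 0.836127 = 0.255855 m²
P = F / A = 331 N / 0.255855 m² = 1293.7 Pa
1293.7 Pa ÷ (133.322 Pa/torr) = 9.70357 torr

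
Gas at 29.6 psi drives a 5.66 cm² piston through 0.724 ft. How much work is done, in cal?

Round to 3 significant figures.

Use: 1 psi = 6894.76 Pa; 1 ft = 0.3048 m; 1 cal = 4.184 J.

29.6 psi → 204085 Pa
5.66 cm² → 5.66×10⁻⁴ m²
F = P × A = 204085 × 5.66×10⁻⁴ = 115.512 N
0.724 ft → 0.220675 m
W = F × d = 115.512 × 0.220675 = 25.4906 J
In cal: 25.4906 / 4.184 = 6.0924 cal

6.09 cal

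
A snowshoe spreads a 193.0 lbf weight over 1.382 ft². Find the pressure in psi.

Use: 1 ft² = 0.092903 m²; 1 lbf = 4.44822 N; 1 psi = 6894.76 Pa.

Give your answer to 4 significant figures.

193.0 lbf × 4.44822 = 858.506 N
1.382 ft² × 0.092903 = 0.128392 m²
P = F / A = 858.506 N / 0.128392 m² = 6686.6 Pa
6686.6 Pa ÷ (6894.76 Pa/psi) = 0.969809 psi

0.9698 psi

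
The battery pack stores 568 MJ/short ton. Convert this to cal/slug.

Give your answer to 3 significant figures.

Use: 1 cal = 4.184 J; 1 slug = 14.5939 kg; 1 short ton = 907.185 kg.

2.18×10⁶ cal/slug

568 MJ/short ton × 1000000 J/MJ ÷ 907.185 kg/short ton = 626113 J/kg
626113 J/kg ÷ 4.184 J/cal × 14.5939 kg/slug = 2.1839×10⁶ cal/slug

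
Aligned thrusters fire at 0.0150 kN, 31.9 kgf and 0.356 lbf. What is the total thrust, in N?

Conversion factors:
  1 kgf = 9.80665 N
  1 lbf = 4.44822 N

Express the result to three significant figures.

329 N

0.0150 kN × 1000 = 15 N
31.9 kgf × 9.80665 = 312.832 N
0.356 lbf × 4.44822 = 1.58357 N
Combined: 15 + 312.832 + 1.58357 = 329.416 N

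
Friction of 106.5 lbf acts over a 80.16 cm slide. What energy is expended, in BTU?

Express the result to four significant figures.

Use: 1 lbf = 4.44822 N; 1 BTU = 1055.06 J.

106.5 lbf × 4.44822 → 473.735 N
80.16 cm × 0.01 → 0.8016 m
W = F × d = 473.735 N × 0.8016 m = 379.746 J
379.746 J ÷ (1055.06 J/BTU) = 0.359928 BTU

0.3599 BTU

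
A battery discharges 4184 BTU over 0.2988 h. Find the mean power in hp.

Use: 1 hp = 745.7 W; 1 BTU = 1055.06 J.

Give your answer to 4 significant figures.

5.503 hp

4184 BTU × 1055.06 → 4.41437×10⁶ J
0.2988 h × 3600 → 1075.68 s
P = E / t = 4.41437×10⁶ J / 1075.68 s = 4103.79 W
4103.79 W ÷ (745.7 W/hp) = 5.50327 hp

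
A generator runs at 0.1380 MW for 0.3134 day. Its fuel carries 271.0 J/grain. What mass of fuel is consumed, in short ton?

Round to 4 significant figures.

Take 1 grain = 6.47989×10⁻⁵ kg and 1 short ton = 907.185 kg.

0.1380 MW → 138000 W
0.3134 day → 27077.8 s
E = P × t = 138000 × 27077.8 = 3.73674×10⁹ J
271.0 J/grain → 4.18217×10⁶ J/kg
m = E / e_s = 3.73674×10⁹ / 4.18217×10⁶ = 893.493 kg
In short ton: 893.493 / 907.185 = 0.984907 short ton

0.9849 short ton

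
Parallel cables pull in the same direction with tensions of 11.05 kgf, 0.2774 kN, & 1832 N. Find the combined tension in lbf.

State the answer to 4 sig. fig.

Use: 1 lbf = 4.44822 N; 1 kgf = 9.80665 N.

11.05 kgf × 9.80665 → 108.363 N
0.2774 kN × 1000 → 277.4 N
1832 N (already N)
Total: 108.363 + 277.4 + 1832 = 2217.76 N
In lbf: 2217.76 / 4.44822 = 498.572 lbf

498.6 lbf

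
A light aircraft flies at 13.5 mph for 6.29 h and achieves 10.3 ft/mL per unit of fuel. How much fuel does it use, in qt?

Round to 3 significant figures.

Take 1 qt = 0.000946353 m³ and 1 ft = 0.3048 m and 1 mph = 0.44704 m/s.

46.0 qt

13.5 mph → 6.03504 m/s
6.29 h → 22644 s
d = v × t = 6.03504 × 22644 = 136657 m
10.3 ft/mL → 3.13944×10⁶ m/m³
V = d / (distance per unit fuel) = 136657 / 3.13944×10⁶ = 0.0435291 m³
In qt: 0.0435291 / 0.000946353 = 45.9967 qt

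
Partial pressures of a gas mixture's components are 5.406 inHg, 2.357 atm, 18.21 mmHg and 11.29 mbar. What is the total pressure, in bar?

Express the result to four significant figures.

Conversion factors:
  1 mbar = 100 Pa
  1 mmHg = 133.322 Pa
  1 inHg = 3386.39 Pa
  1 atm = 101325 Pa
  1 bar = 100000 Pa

2.607 bar

5.406 inHg × 3386.39 → 18306.8 Pa
2.357 atm × 101325 → 238823 Pa
18.21 mmHg × 133.322 → 2427.79 Pa
11.29 mbar × 100 → 1129 Pa
Total: 18306.8 + 238823 + 2427.79 + 1129 = 260687 Pa
In bar: 260687 / 100000 = 2.60687 bar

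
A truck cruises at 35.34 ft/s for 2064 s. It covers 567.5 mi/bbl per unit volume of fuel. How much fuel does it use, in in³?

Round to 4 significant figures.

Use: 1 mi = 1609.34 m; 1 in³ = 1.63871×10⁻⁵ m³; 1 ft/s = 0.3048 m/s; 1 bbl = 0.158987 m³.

35.34 ft/s → 10.7716 m/s
d = v × t = 10.7716 × 2064 = 22232.6 m
567.5 mi/bbl → 5.7445×10⁶ m/m³
V = d / (distance per unit fuel) = 22232.6 / 5.7445×10⁶ = 0.00387024 m³
In in³: 0.00387024 / 1.63871×10⁻⁵ = 236.176 in³

236.2 in³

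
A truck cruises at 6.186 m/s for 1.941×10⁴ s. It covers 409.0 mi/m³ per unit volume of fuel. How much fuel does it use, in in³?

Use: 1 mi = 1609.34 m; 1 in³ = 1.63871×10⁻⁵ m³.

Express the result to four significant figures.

1.113×10⁴ in³

d = v × t = 6.186 × 19410 = 120070 m
409.0 mi/m³ → 658220 m/m³
V = d / (distance per unit fuel) = 120070 / 658220 = 0.182416 m³
In in³: 0.182416 / 1.63871×10⁻⁵ = 11131.7 in³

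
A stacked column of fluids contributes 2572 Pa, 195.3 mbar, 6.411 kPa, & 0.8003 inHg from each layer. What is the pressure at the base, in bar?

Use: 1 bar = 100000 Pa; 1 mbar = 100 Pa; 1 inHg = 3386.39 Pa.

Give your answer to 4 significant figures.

2572 Pa (already Pa)
195.3 mbar × 100 = 19530 Pa
6.411 kPa × 1000 = 6411 Pa
0.8003 inHg × 3386.39 = 2710.13 Pa
Sum: 2572 + 19530 + 6411 + 2710.13 = 31223.1 Pa
In bar: 31223.1 / 100000 = 0.312231 bar

0.3122 bar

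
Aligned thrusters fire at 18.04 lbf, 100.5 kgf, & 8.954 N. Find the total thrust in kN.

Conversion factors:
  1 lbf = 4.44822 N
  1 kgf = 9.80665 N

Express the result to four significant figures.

1.075 kN

18.04 lbf × 4.44822 = 80.2459 N
100.5 kgf × 9.80665 = 985.568 N
8.954 N (already N)
Sum: 80.2459 + 985.568 + 8.954 = 1074.77 N
In kN: 1074.77 / 1000 = 1.07477 kN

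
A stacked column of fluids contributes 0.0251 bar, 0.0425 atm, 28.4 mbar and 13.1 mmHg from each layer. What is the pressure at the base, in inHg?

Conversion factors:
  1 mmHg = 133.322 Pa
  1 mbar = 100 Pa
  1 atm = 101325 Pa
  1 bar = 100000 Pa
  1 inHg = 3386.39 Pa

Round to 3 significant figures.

3.37 inHg

0.0251 bar × 100000 → 2510 Pa
0.0425 atm × 101325 → 4306.31 Pa
28.4 mbar × 100 → 2840 Pa
13.1 mmHg × 133.322 → 1746.52 Pa
Total: 2510 + 4306.31 + 2840 + 1746.52 = 11402.8 Pa
In inHg: 11402.8 / 3386.39 = 3.36724 inHg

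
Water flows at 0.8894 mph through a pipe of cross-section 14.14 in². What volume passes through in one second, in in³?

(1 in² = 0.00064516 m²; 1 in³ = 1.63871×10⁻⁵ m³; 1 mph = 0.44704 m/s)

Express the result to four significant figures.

221.3 in³

0.8894 mph × 0.44704 = 0.397597 m/s
14.14 in² × 0.00064516 = 0.00912256 m²
V = v × A × t = 0.397597 m/s × 0.00912256 m² × 1 s = 0.0036271 m³
0.0036271 m³ ÷ (1.63871×10⁻⁵ m³/in³) = 221.339 in³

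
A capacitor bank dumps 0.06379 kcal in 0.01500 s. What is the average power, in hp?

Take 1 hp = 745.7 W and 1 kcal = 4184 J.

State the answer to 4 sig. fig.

0.06379 kcal × 4184 → 266.897 J
P = E / t = 266.897 J / 0.015 s = 17793.1 W
17793.1 W ÷ (745.7 W/hp) = 23.8609 hp

23.86 hp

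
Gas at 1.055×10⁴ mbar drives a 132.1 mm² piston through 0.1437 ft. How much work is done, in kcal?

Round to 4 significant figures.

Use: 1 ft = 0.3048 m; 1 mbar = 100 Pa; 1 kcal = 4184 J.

1.055×10⁴ mbar → 1.055×10⁶ Pa
132.1 mm² → 1.321×10⁻⁴ m²
F = P × A = 1.055×10⁶ × 1.321×10⁻⁴ = 139.366 N
0.1437 ft → 0.0437998 m
W = F × d = 139.366 × 0.0437998 = 6.1042 J
In kcal: 6.1042 / 4184 = 0.00145894 kcal

0.001459 kcal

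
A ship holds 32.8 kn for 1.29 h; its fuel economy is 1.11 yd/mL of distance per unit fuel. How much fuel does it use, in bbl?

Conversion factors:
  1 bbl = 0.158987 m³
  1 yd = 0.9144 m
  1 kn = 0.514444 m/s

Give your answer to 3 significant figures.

0.486 bbl

32.8 kn → 16.8738 m/s
1.29 h → 4644 s
d = v × t = 16.8738 × 4644 = 78361.9 m
1.11 yd/mL → 1.01498×10⁶ m/m³
V = d / (distance per unit fuel) = 78361.9 / 1.01498×10⁶ = 0.0772054 m³
In bbl: 0.0772054 / 0.158987 = 0.485608 bbl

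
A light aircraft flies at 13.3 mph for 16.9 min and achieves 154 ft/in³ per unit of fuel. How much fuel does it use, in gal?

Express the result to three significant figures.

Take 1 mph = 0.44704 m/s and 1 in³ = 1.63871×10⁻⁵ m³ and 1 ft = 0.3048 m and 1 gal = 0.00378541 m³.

0.556 gal

13.3 mph → 5.94563 m/s
16.9 min → 1014 s
d = v × t = 5.94563 × 1014 = 6028.87 m
154 ft/in³ → 2.8644×10⁶ m/m³
V = d / (distance per unit fuel) = 6028.87 / 2.8644×10⁶ = 0.00210476 m³
In gal: 0.00210476 / 0.00378541 = 0.556019 gal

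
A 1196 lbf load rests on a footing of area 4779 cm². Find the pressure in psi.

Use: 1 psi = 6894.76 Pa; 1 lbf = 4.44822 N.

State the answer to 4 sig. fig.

1.615 psi

1196 lbf × 4.44822 → 5320.07 N
4779 cm² × 0.0001 → 0.4779 m²
P = F / A = 5320.07 N / 0.4779 m² = 11132.2 Pa
11132.2 Pa ÷ (6894.76 Pa/psi) = 1.61459 psi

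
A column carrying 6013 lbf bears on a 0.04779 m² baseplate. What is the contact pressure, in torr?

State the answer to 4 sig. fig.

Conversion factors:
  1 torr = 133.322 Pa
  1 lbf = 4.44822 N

4198 torr

6013 lbf × 4.44822 = 26747.1 N
P = F / A = 26747.1 N / 0.04779 m² = 559680 Pa
559680 Pa ÷ (133.322 Pa/torr) = 4197.96 torr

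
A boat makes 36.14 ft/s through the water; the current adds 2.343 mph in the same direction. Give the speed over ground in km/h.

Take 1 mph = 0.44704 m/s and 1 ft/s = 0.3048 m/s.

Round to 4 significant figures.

43.43 km/h

36.14 ft/s × 0.3048 → 11.0155 m/s
2.343 mph × 0.44704 → 1.04741 m/s
Sum: 11.0155 + 1.04741 = 12.0629 m/s
In km/h: 12.0629 / (1/3.6) = 43.4264 km/h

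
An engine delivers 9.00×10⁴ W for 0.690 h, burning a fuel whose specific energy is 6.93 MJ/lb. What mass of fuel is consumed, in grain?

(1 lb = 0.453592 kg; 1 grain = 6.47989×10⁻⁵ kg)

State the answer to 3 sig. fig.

2.26×10⁵ grain

0.690 h → 2484 s
E = P × t = 90000 × 2484 = 2.2356×10⁸ J
6.93 MJ/lb → 1.5278×10⁷ J/kg
m = E / e_s = 2.2356×10⁸ / 1.5278×10⁷ = 14.6328 kg
In grain: 14.6328 / 6.47989×10⁻⁵ = 225819 grain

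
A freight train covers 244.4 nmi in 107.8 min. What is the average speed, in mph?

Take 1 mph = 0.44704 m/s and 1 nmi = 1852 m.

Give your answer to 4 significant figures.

156.5 mph

244.4 nmi × 1852 → 452629 m
107.8 min × 60 → 6468 s
v = d / t = 452629 m / 6468 s = 69.9797 m/s
69.9797 m/s ÷ (0.44704 m/s/mph) = 156.54 mph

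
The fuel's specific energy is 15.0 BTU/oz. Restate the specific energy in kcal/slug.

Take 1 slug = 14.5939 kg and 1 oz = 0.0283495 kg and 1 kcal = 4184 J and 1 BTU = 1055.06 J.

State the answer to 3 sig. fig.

1950 kcal/slug

15.0 BTU/oz × 1055.06 J/BTU ÷ 0.0283495 kg/oz = 558243 J/kg
558243 J/kg ÷ 4184 J/kcal × 14.5939 kg/slug = 1947.17 kcal/slug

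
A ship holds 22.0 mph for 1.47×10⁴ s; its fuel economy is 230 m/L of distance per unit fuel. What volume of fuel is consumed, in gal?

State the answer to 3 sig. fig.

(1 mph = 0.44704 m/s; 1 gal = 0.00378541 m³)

22.0 mph → 9.83488 m/s
d = v × t = 9.83488 × 14700 = 144573 m
230 m/L → 230000 m/m³
V = d / (distance per unit fuel) = 144573 / 230000 = 0.628578 m³
In gal: 0.628578 / 0.00378541 = 166.053 gal

166 gal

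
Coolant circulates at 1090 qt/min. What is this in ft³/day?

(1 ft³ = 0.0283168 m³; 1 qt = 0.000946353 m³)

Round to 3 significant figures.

5.25×10⁴ ft³/day

1090 qt/min × 0.000946353 m³/qt ÷ 60 s/min = 0.0171921 m³/s
0.0171921 m³/s ÷ 0.0283168 m³/ft³ × 86400 s/day = 52456.4 ft³/day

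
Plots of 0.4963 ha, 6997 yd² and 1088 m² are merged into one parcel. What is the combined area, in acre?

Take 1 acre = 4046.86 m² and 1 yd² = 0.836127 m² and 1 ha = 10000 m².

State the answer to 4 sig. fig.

0.4963 ha × 10000 → 4963 m²
6997 yd² × 0.836127 → 5850.38 m²
1088 m² (already m²)
Sum: 4963 + 5850.38 + 1088 = 11901.4 m²
In acre: 11901.4 / 4046.86 = 2.9409 acre

2.941 acre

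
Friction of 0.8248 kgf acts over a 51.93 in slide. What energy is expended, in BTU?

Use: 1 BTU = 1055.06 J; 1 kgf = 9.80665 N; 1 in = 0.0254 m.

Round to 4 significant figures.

0.01011 BTU

0.8248 kgf × 9.80665 = 8.08852 N
51.93 in × 0.0254 = 1.31902 m
W = F × d = 8.08852 N × 1.31902 m = 10.6689 J
10.6689 J ÷ (1055.06 J/BTU) = 0.0101121 BTU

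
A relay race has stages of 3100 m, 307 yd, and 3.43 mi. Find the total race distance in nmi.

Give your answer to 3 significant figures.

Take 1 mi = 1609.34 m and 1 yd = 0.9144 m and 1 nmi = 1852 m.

4.81 nmi

3100 m (already m)
307 yd × 0.9144 = 280.721 m
3.43 mi × 1609.34 = 5520.04 m
Total: 3100 + 280.721 + 5520.04 = 8900.76 m
In nmi: 8900.76 / 1852 = 4.80603 nmi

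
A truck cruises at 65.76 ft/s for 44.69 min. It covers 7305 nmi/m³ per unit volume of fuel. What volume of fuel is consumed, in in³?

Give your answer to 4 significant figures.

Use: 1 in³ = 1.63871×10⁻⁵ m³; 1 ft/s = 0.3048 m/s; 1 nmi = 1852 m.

242.4 in³

65.76 ft/s → 20.0436 m/s
44.69 min → 2681.4 s
d = v × t = 20.0436 × 2681.4 = 53744.9 m
7305 nmi/m³ → 1.35289×10⁷ m/m³
V = d / (distance per unit fuel) = 53744.9 / 1.35289×10⁷ = 0.0039726 m³
In in³: 0.0039726 / 1.63871×10⁻⁵ = 242.422 in³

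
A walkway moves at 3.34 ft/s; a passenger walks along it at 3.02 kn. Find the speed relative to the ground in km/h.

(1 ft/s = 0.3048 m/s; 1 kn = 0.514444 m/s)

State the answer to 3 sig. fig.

3.34 ft/s × 0.3048 → 1.01803 m/s
3.02 kn × 0.514444 → 1.55362 m/s
Sum: 1.01803 + 1.55362 = 2.57165 m/s
In km/h: 2.57165 / (1/3.6) = 9.25794 km/h

9.26 km/h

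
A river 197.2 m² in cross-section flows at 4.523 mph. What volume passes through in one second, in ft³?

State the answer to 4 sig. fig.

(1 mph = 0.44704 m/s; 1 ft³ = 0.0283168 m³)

1.408×10⁴ ft³

4.523 mph × 0.44704 = 2.02196 m/s
V = v × A × t = 2.02196 m/s × 197.2 m² × 1 s = 398.731 m³
398.731 m³ ÷ (0.0283168 m³/ft³) = 14081.1 ft³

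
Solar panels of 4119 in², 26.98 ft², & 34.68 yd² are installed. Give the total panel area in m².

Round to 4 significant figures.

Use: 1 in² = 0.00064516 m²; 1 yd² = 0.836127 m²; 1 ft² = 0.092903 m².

34.16 m²

4119 in² × 0.00064516 = 2.65741 m²
26.98 ft² × 0.092903 = 2.50652 m²
34.68 yd² × 0.836127 = 28.9969 m²
Total: 2.65741 + 2.50652 + 28.9969 = 34.1608 m²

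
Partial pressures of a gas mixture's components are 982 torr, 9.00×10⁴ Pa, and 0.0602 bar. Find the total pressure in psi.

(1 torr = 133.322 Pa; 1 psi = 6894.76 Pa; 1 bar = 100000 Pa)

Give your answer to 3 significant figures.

982 torr × 133.322 → 130922 Pa
9.00×10⁴ Pa (already Pa)
0.0602 bar × 100000 → 6020 Pa
Combined: 130922 + 90000 + 6020 = 226942 Pa
In psi: 226942 / 6894.76 = 32.9151 psi

32.9 psi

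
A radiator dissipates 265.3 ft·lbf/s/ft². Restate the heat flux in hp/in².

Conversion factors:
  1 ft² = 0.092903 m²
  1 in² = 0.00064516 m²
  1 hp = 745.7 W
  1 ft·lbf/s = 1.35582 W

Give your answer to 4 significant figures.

265.3 ft·lbf/s/ft² × 1.35582 W/ft·lbf/s ÷ 0.092903 m²/ft² = 3871.77 W/m²
3871.77 W/m² ÷ 745.7 W/hp × 0.00064516 m²/in² = 0.00334975 hp/in²

0.003350 hp/in²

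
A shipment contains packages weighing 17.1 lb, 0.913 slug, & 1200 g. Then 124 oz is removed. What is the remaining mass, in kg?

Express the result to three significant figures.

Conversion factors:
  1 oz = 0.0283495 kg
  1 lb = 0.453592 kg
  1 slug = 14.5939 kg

18.8 kg

17.1 lb × 0.453592 → 7.75642 kg
0.913 slug × 14.5939 → 13.3242 kg
1200 g × 0.001 → 1.2 kg
124 oz × 0.0283495 → 3.51534 kg
Result: 7.75642 + 13.3242 + 1.2 − 3.51534 = 18.7653 kg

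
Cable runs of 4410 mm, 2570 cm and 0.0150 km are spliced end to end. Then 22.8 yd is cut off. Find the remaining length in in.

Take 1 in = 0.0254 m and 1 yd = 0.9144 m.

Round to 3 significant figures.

4410 mm × 0.001 = 4.41 m
2570 cm × 0.01 = 25.7 m
0.0150 km × 1000 = 15 m
22.8 yd × 0.9144 = 20.8483 m
Result: 4.41 + 25.7 + 15 − 20.8483 = 24.2617 m
In in: 24.2617 / 0.0254 = 955.185 in

955 in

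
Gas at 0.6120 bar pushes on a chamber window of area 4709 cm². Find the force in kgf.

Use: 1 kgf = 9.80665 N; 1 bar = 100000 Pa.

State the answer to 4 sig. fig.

0.6120 bar × 100000 → 61200 Pa
4709 cm² × 0.0001 → 0.4709 m²
F = P × A = 61200 Pa × 0.4709 m² = 28819.1 N
28819.1 N ÷ (9.80665 N/kgf) = 2938.73 kgf

2939 kgf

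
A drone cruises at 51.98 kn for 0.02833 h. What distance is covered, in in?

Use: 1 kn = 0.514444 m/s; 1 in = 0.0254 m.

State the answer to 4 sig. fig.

1.074×10⁵ in

51.98 kn × 0.514444 = 26.7408 m/s
0.02833 h × 3600 = 101.988 s
d = v × t = 26.7408 m/s × 101.988 s = 2727.24 m
2727.24 m ÷ (0.0254 m/in) = 107372 in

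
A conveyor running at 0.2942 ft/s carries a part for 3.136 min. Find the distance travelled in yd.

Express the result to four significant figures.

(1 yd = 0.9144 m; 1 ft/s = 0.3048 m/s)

0.2942 ft/s × 0.3048 → 0.0896722 m/s
3.136 min × 60 → 188.16 s
d = v × t = 0.0896722 m/s × 188.16 s = 16.8727 m
16.8727 m ÷ (0.9144 m/yd) = 18.4522 yd

18.45 yd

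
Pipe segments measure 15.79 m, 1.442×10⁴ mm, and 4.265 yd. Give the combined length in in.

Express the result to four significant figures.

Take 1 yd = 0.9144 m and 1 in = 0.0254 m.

15.79 m (already m)
1.442×10⁴ mm × 0.001 = 14.42 m
4.265 yd × 0.9144 = 3.89992 m
Combined: 15.79 + 14.42 + 3.89992 = 34.1099 m
In in: 34.1099 / 0.0254 = 1342.91 in

1343 in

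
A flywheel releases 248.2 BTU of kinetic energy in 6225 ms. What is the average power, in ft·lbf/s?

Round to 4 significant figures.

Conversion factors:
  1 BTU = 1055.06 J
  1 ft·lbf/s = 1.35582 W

3.103×10⁴ ft·lbf/s

248.2 BTU × 1055.06 = 261866 J
6225 ms × 0.001 = 6.225 s
P = E / t = 261866 J / 6.225 s = 42066.8 W
42066.8 W ÷ (1.35582 W/ft·lbf/s) = 31026.8 ft·lbf/s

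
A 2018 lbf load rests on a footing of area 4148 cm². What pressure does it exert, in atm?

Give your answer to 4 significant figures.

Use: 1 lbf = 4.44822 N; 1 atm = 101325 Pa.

0.2136 atm

2018 lbf × 4.44822 → 8976.51 N
4148 cm² × 0.0001 → 0.4148 m²
P = F / A = 8976.51 N / 0.4148 m² = 21640.6 Pa
21640.6 Pa ÷ (101325 Pa/atm) = 0.213576 atm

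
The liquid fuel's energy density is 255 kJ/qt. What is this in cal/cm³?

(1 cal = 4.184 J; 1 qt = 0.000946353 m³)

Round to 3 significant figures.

64.4 cal/cm³

255 kJ/qt × 1000 J/kJ ÷ 0.000946353 m³/qt = 2.69455×10⁸ J/m³
2.69455×10⁸ J/m³ ÷ 4.184 J/cal × 10⁻⁶ m³/cm³ = 64.4013 cal/cm³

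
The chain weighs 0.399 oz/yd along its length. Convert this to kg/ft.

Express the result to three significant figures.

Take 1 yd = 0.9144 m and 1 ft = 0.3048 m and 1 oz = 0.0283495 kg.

0.00377 kg/ft

0.399 oz/yd × 0.0283495 kg/oz ÷ 0.9144 m/yd = 0.0123704 kg/m
0.0123704 kg/m × 0.3048 m/ft = 0.0037705 kg/ft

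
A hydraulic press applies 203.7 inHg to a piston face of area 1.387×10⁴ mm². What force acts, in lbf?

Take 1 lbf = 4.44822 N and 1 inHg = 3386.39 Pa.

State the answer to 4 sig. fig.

203.7 inHg × 3386.39 = 689808 Pa
1.387×10⁴ mm² × 10⁻⁶ = 0.01387 m²
F = P × A = 689808 Pa × 0.01387 m² = 9567.64 N
9567.64 N ÷ (4.44822 N/lbf) = 2150.89 lbf

2151 lbf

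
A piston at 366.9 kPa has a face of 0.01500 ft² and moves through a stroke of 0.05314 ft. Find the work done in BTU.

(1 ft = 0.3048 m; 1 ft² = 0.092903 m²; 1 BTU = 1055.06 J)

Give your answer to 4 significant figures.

0.007849 BTU

366.9 kPa → 366900 Pa
0.01500 ft² → 0.00139354 m²
F = P × A = 366900 × 0.00139354 = 511.29 N
0.05314 ft → 0.0161971 m
W = F × d = 511.29 × 0.0161971 = 8.28142 J
In BTU: 8.28142 / 1055.06 = 0.00784924 BTU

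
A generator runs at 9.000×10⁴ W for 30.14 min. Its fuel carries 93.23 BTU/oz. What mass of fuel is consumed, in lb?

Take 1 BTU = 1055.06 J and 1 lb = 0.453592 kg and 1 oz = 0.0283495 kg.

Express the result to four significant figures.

30.14 min → 1808.4 s
E = P × t = 90000 × 1808.4 = 1.62756×10⁸ J
93.23 BTU/oz → 3.46966×10⁶ J/kg
m = E / e_s = 1.62756×10⁸ / 3.46966×10⁶ = 46.9083 kg
In lb: 46.9083 / 0.453592 = 103.415 lb

103.4 lb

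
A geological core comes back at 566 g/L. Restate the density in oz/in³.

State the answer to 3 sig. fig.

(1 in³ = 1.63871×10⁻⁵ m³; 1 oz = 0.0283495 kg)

0.327 oz/in³

566 g/L × 0.001 kg/g ÷ 0.001 m³/L = 566 kg/m³
566 kg/m³ ÷ 0.0283495 kg/oz × 1.63871×10⁻⁵ m³/in³ = 0.32717 oz/in³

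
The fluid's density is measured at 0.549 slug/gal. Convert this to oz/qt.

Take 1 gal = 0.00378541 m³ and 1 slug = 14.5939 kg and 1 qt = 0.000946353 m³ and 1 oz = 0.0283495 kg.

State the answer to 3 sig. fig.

0.549 slug/gal × 14.5939 kg/slug ÷ 0.00378541 m³/gal = 2116.56 kg/m³
2116.56 kg/m³ ÷ 0.0283495 kg/oz × 0.000946353 m³/qt = 70.6543 oz/qt

70.7 oz/qt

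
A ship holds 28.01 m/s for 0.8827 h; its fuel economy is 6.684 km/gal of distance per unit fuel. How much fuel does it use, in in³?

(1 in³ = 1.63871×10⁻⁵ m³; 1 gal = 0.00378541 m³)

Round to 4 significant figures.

3076 in³

0.8827 h → 3177.72 s
d = v × t = 28.01 × 3177.72 = 89007.9 m
6.684 km/gal → 1.76573×10⁶ m/m³
V = d / (distance per unit fuel) = 89007.9 / 1.76573×10⁶ = 0.0504086 m³
In in³: 0.0504086 / 1.63871×10⁻⁵ = 3076.11 in³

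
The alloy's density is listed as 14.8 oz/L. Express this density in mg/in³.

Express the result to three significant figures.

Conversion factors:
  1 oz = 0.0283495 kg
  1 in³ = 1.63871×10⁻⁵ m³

14.8 oz/L × 0.0283495 kg/oz ÷ 0.001 m³/L = 419.573 kg/m³
419.573 kg/m³ ÷ 10⁻⁶ kg/mg × 1.63871×10⁻⁵ m³/in³ = 6875.58 mg/in³

6880 mg/in³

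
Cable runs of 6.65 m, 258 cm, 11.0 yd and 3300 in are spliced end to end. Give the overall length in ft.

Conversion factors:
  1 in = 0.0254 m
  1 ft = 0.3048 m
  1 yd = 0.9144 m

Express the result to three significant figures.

6.65 m (already m)
258 cm × 0.01 → 2.58 m
11.0 yd × 0.9144 → 10.0584 m
3300 in × 0.0254 → 83.82 m
Total: 6.65 + 2.58 + 10.0584 + 83.82 = 103.108 m
In ft: 103.108 / 0.3048 = 338.281 ft

338 ft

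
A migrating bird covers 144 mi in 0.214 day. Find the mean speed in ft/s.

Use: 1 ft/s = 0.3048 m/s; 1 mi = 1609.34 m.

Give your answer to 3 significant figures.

41.1 ft/s

144 mi × 1609.34 = 231745 m
0.214 day × 86400 = 18489.6 s
v = d / t = 231745 m / 18489.6 s = 12.5338 m/s
12.5338 m/s ÷ (0.3048 m/s/ft/s) = 41.1214 ft/s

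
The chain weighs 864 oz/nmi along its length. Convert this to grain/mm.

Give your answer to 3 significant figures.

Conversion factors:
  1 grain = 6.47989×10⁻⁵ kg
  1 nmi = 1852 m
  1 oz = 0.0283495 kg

0.204 grain/mm

864 oz/nmi × 0.0283495 kg/oz ÷ 1852 m/nmi = 0.0132257 kg/m
0.0132257 kg/m ÷ 6.47989×10⁻⁵ kg/grain × 0.001 m/mm = 0.204104 grain/mm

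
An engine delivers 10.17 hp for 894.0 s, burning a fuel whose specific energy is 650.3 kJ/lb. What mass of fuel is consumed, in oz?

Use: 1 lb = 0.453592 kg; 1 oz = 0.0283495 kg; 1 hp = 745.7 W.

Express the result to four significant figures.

10.17 hp → 7583.77 W
E = P × t = 7583.77 × 894 = 6.77989×10⁶ J
650.3 kJ/lb → 1.43367×10⁶ J/kg
m = E / e_s = 6.77989×10⁶ / 1.43367×10⁶ = 4.72905 kg
In oz: 4.72905 / 0.0283495 = 166.812 oz

166.8 oz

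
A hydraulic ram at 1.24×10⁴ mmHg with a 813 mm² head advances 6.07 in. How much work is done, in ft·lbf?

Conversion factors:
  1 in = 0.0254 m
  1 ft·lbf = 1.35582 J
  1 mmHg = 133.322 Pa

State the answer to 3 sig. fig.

1.24×10⁴ mmHg → 1.65319×10⁶ Pa
813 mm² → 8.13×10⁻⁴ m²
F = P × A = 1.65319×10⁶ × 8.13×10⁻⁴ = 1344.04 N
6.07 in → 0.154178 m
W = F × d = 1344.04 × 0.154178 = 207.221 J
In ft·lbf: 207.221 / 1.35582 = 152.838 ft·lbf

153 ft·lbf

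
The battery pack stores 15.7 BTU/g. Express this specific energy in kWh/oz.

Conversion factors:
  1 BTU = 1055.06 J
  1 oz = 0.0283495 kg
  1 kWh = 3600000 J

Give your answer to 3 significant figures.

15.7 BTU/g × 1055.06 J/BTU ÷ 0.001 kg/g = 1.65644×10⁷ J/kg
1.65644×10⁷ J/kg ÷ 3600000 J/kWh × 0.0283495 kg/oz = 0.130442 kWh/oz

0.130 kWh/oz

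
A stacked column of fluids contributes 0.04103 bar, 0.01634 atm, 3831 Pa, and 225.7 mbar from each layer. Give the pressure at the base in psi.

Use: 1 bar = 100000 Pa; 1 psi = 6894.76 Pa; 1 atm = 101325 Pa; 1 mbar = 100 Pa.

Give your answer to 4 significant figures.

4.664 psi

0.04103 bar × 100000 → 4103 Pa
0.01634 atm × 101325 → 1655.65 Pa
3831 Pa (already Pa)
225.7 mbar × 100 → 22570 Pa
Sum: 4103 + 1655.65 + 3831 + 22570 = 32159.6 Pa
In psi: 32159.6 / 6894.76 = 4.66435 psi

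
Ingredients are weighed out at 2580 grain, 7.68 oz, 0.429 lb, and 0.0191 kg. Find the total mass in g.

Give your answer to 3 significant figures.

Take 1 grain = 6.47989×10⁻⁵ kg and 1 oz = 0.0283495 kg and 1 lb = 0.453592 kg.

2580 grain × 6.47989×10⁻⁵ → 0.167181 kg
7.68 oz × 0.0283495 → 0.217724 kg
0.429 lb × 0.453592 → 0.194591 kg
0.0191 kg (already kg)
Total: 0.167181 + 0.217724 + 0.194591 + 0.0191 = 0.598596 kg
In g: 0.598596 / 0.001 = 598.596 g

599 g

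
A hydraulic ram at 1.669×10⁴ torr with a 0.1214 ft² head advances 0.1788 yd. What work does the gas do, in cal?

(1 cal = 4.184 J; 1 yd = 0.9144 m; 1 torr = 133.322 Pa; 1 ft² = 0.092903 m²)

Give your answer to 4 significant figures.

1.669×10⁴ torr → 2.22514×10⁶ Pa
0.1214 ft² → 0.0112784 m²
F = P × A = 2.22514×10⁶ × 0.0112784 = 25096 N
0.1788 yd → 0.163495 m
W = F × d = 25096 × 0.163495 = 4103.07 J
In cal: 4103.07 / 4.184 = 980.657 cal

980.7 cal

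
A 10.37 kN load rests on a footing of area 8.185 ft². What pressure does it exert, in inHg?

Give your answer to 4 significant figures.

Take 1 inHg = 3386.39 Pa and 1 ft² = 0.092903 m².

4.027 inHg

10.37 kN × 1000 → 10370 N
8.185 ft² × 0.092903 → 0.760411 m²
P = F / A = 10370 N / 0.760411 m² = 13637.4 Pa
13637.4 Pa ÷ (3386.39 Pa/inHg) = 4.02712 inHg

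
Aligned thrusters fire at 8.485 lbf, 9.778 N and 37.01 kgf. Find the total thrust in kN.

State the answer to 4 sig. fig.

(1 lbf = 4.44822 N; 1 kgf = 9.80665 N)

8.485 lbf × 4.44822 → 37.7431 N
9.778 N (already N)
37.01 kgf × 9.80665 → 362.944 N
Combined: 37.7431 + 9.778 + 362.944 = 410.465 N
In kN: 410.465 / 1000 = 0.410465 kN

0.4105 kN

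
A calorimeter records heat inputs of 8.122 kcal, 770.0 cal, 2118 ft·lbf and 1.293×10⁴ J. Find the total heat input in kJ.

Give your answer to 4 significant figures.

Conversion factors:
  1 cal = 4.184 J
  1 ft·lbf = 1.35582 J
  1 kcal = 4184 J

8.122 kcal × 4184 = 33982.4 J
770.0 cal × 4.184 = 3221.68 J
2118 ft·lbf × 1.35582 = 2871.63 J
1.293×10⁴ J (already J)
Combined: 33982.4 + 3221.68 + 2871.63 + 12930 = 53005.7 J
In kJ: 53005.7 / 1000 = 53.0057 kJ

53.01 kJ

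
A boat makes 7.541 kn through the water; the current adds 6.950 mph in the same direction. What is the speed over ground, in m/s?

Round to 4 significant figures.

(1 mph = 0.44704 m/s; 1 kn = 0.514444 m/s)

6.986 m/s

7.541 kn × 0.514444 = 3.87942 m/s
6.950 mph × 0.44704 = 3.10693 m/s
Combined: 3.87942 + 3.10693 = 6.98635 m/s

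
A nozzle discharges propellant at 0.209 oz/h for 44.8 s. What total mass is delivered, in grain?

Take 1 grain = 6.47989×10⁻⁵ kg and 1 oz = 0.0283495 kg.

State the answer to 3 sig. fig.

1.14 grain

0.209 oz/h → 1.64585×10⁻⁶ kg/s
m = ṁ × t = 1.64585×10⁻⁶ × 44.8 = 7.37341×10⁻⁵ kg
In grain: 7.37341×10⁻⁵ / 6.47989×10⁻⁵ = 1.13789 grain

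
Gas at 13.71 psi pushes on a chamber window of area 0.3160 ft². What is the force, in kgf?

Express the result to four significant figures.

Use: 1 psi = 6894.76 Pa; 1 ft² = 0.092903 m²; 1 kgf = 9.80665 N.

283.0 kgf

13.71 psi × 6894.76 = 94527.2 Pa
0.3160 ft² × 0.092903 = 0.0293573 m²
F = P × A = 94527.2 Pa × 0.0293573 m² = 2775.06 N
2775.06 N ÷ (9.80665 N/kgf) = 282.977 kgf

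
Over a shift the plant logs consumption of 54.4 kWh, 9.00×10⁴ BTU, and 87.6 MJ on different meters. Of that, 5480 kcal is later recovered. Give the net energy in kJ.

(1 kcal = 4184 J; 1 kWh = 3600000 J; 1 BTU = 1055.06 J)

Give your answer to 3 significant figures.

3.55×10⁵ kJ

54.4 kWh × 3600000 = 1.9584×10⁸ J
9.00×10⁴ BTU × 1055.06 = 9.49554×10⁷ J
87.6 MJ × 1000000 = 8.76×10⁷ J
5480 kcal × 4184 = 2.29283×10⁷ J
Sum: 1.9584×10⁸ + 9.49554×10⁷ + 8.76×10⁷ − 2.29283×10⁷ = 3.55467×10⁸ J
In kJ: 3.55467×10⁸ / 1000 = 355467 kJ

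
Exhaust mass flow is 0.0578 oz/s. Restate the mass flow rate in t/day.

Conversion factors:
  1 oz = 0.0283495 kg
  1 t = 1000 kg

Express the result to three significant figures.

0.142 t/day

0.0578 oz/s × 0.0283495 kg/oz = 0.0016386 kg/s
0.0016386 kg/s ÷ 1000 kg/t × 86400 s/day = 0.141575 t/day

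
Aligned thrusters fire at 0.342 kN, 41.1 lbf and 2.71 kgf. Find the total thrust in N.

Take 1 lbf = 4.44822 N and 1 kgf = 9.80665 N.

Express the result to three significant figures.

0.342 kN × 1000 = 342 N
41.1 lbf × 4.44822 = 182.822 N
2.71 kgf × 9.80665 = 26.576 N
Combined: 342 + 182.822 + 26.576 = 551.398 N

551 N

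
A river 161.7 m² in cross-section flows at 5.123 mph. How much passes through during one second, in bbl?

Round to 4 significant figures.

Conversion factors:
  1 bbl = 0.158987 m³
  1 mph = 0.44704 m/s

2329 bbl

5.123 mph × 0.44704 = 2.29019 m/s
V = v × A × t = 2.29019 m/s × 161.7 m² × 1 s = 370.324 m³
370.324 m³ ÷ (0.158987 m³/bbl) = 2329.27 bbl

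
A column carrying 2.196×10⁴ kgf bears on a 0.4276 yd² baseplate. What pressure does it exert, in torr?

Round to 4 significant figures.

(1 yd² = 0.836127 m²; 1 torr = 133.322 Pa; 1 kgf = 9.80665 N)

4518 torr

2.196×10⁴ kgf × 9.80665 = 215354 N
0.4276 yd² × 0.836127 = 0.357528 m²
P = F / A = 215354 N / 0.357528 m² = 602342 Pa
602342 Pa ÷ (133.322 Pa/torr) = 4517.95 torr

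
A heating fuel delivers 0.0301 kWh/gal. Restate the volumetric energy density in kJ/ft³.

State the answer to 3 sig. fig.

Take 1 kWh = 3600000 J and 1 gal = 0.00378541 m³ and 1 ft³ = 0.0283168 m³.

811 kJ/ft³

0.0301 kWh/gal × 3600000 J/kWh ÷ 0.00378541 m³/gal = 2.86257×10⁷ J/m³
2.86257×10⁷ J/m³ ÷ 1000 J/kJ × 0.0283168 m³/ft³ = 810.588 kJ/ft³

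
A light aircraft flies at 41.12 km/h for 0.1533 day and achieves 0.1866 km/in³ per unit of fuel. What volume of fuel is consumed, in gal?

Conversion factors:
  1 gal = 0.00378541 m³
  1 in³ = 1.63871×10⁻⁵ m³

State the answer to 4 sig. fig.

3.510 gal

41.12 km/h → 11.4222 m/s
0.1533 day → 13245.1 s
d = v × t = 11.4222 × 13245.1 = 151288 m
0.1866 km/in³ → 1.1387×10⁷ m/m³
V = d / (distance per unit fuel) = 151288 / 1.1387×10⁷ = 0.013286 m³
In gal: 0.013286 / 0.00378541 = 3.50979 gal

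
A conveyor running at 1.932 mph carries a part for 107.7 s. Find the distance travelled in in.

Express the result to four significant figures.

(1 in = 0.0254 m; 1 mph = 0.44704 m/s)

1.932 mph × 0.44704 → 0.863681 m/s
d = v × t = 0.863681 m/s × 107.7 s = 93.0184 m
93.0184 m ÷ (0.0254 m/in) = 3662.14 in

3662 in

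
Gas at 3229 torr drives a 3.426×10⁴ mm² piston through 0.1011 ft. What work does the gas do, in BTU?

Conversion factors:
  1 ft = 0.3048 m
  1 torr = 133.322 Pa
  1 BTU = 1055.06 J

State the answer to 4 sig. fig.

0.4308 BTU

3229 torr → 430497 Pa
3.426×10⁴ mm² → 0.03426 m²
F = P × A = 430497 × 0.03426 = 14748.8 N
0.1011 ft → 0.0308153 m
W = F × d = 14748.8 × 0.0308153 = 454.489 J
In BTU: 454.489 / 1055.06 = 0.430771 BTU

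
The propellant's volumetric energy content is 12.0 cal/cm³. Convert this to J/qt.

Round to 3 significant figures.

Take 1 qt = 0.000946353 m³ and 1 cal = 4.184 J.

12.0 cal/cm³ × 4.184 J/cal ÷ 10⁻⁶ m³/cm³ = 5.0208×10⁷ J/m³
5.0208×10⁷ J/m³ × 0.000946353 m³/qt = 47514.5 J/qt

4.75×10⁴ J/qt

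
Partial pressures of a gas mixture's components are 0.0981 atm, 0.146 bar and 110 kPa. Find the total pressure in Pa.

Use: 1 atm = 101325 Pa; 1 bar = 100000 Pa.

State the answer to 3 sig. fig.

1.35×10⁵ Pa

0.0981 atm × 101325 = 9939.98 Pa
0.146 bar × 100000 = 14600 Pa
110 kPa × 1000 = 110000 Pa
Total: 9939.98 + 14600 + 110000 = 134540 Pa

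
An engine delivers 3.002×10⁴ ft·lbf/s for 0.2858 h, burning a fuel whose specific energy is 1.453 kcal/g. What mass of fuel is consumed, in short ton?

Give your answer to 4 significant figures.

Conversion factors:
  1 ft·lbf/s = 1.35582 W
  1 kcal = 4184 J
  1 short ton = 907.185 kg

0.007593 short ton

3.002×10⁴ ft·lbf/s → 40701.7 W
0.2858 h → 1028.88 s
E = P × t = 40701.7 × 1028.88 = 4.18772×10⁷ J
1.453 kcal/g → 6.07935×10⁶ J/kg
m = E / e_s = 4.18772×10⁷ / 6.07935×10⁶ = 6.88843 kg
In short ton: 6.88843 / 907.185 = 0.00759319 short ton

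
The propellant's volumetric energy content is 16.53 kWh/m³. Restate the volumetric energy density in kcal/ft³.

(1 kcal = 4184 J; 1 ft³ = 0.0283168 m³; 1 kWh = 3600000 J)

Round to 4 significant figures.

402.7 kcal/ft³

16.53 kWh/m³ × 3600000 J/kWh = 5.9508×10⁷ J/m³
5.9508×10⁷ J/m³ ÷ 4184 J/kcal × 0.0283168 m³/ft³ = 402.743 kcal/ft³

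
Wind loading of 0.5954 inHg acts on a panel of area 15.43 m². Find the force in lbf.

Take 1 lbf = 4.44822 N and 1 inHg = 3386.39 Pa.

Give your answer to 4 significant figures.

0.5954 inHg × 3386.39 = 2016.26 Pa
F = P × A = 2016.26 Pa × 15.43 m² = 31110.9 N
31110.9 N ÷ (4.44822 N/lbf) = 6994.01 lbf

6994 lbf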